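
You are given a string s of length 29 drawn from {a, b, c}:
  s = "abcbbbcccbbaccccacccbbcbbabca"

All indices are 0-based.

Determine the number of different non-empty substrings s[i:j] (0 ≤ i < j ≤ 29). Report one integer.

rank→(start, suffix):
  0 → (28, 'a')
  1 → (25, 'abca')
  2 → (0, 'abcbbbcccbbaccccacccbbcbbabca')
  3 → (16, 'acccbbcbbabca')
  4 → (11, 'accccacccbbcbbabca')
  5 → (24, 'babca')
  6 → (10, 'baccccacccbbcbbabca')
  7 → (23, 'bbabca')
  8 → (9, 'bbaccccacccbbcbbabca')
  9 → (3, 'bbbcccbbaccccacccbbcbbabca')
  10 → (20, 'bbcbbabca')
  11 → (4, 'bbcccbbaccccacccbbcbbabca')
  12 → (26, 'bca')
  13 → (21, 'bcbbabca')
  14 → (1, 'bcbbbcccbbaccccacccbbcbbabca')
  15 → (5, 'bcccbbaccccacccbbcbbabca')
  16 → (27, 'ca')
  17 → (15, 'cacccbbcbbabca')
  18 → (22, 'cbbabca')
  19 → (8, 'cbbaccccacccbbcbbabca')
  20 → (2, 'cbbbcccbbaccccacccbbcbbabca')
  21 → (19, 'cbbcbbabca')
  22 → (14, 'ccacccbbcbbabca')
  23 → (7, 'ccbbaccccacccbbcbbabca')
  24 → (18, 'ccbbcbbabca')
  25 → (13, 'cccacccbbcbbabca')
  26 → (6, 'cccbbaccccacccbbcbbabca')
  27 → (17, 'cccbbcbbabca')
  28 → (12, 'ccccacccbbcbbabca')

SA = [28, 25, 0, 16, 11, 24, 10, 23, 9, 3, 20, 4, 26, 21, 1, 5, 27, 15, 22, 8, 2, 19, 14, 7, 18, 13, 6, 17, 12]
rank  pair      lcp
   1  s[28:],s[25:]  1  'a'
   2  s[25:],s[0:]  3  'abc'
   3  s[0:],s[16:]  1  'a'
   4  s[16:],s[11:]  4  'accc'
   5  s[11:],s[24:]  0  ''
   6  s[24:],s[10:]  2  'ba'
   7  s[10:],s[23:]  1  'b'
   8  s[23:],s[9:]  3  'bba'
   9  s[9:],s[3:]  2  'bb'
  10  s[3:],s[20:]  2  'bb'
  11  s[20:],s[4:]  3  'bbc'
  12  s[4:],s[26:]  1  'b'
  13  s[26:],s[21:]  2  'bc'
  14  s[21:],s[1:]  4  'bcbb'
  15  s[1:],s[5:]  2  'bc'
  16  s[5:],s[27:]  0  ''
  17  s[27:],s[15:]  2  'ca'
  18  s[15:],s[22:]  1  'c'
  19  s[22:],s[8:]  4  'cbba'
  20  s[8:],s[2:]  3  'cbb'
  21  s[2:],s[19:]  3  'cbb'
  22  s[19:],s[14:]  1  'c'
  23  s[14:],s[7:]  2  'cc'
  24  s[7:],s[18:]  4  'ccbb'
  25  s[18:],s[13:]  2  'cc'
  26  s[13:],s[6:]  3  'ccc'
  27  s[6:],s[17:]  5  'cccbb'
  28  s[17:],s[12:]  3  'ccc'

n(n+1)/2 = 29·30/2 = 435
Σ LCP = 0 + 1 + 3 + 1 + 4 + 0 + 2 + 1 + 3 + 2 + 2 + 3 + 1 + 2 + 4 + 2 + 0 + 2 + 1 + 4 + 3 + 3 + 1 + 2 + 4 + 2 + 3 + 5 + 3 = 64
distinct = 435 − 64 = 371

371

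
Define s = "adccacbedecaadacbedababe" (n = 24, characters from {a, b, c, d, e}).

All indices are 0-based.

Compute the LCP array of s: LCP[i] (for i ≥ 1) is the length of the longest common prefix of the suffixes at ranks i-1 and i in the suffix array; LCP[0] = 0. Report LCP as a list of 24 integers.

rank | idx | suffix
   0 |  11 | aadacbedababe
   1 |  19 | ababe
   2 |  21 | abe
   3 |  14 | acbedababe
   4 |   4 | acbedecaadacbedababe
   5 |  12 | adacbedababe
   6 |   0 | adccacbedecaadacbedababe
   7 |  20 | babe
   8 |  22 | be
   9 |  16 | bedababe
  10 |   6 | bedecaadacbedababe
  11 |  10 | caadacbedababe
  12 |   3 | cacbedecaadacbedababe
  13 |  15 | cbedababe
  14 |   5 | cbedecaadacbedababe
  15 |   2 | ccacbedecaadacbedababe
  16 |  18 | dababe
  17 |  13 | dacbedababe
  18 |   1 | dccacbedecaadacbedababe
  19 |   8 | decaadacbedababe
  20 |  23 | e
  21 |   9 | ecaadacbedababe
  22 |  17 | edababe
  23 |   7 | edecaadacbedababe

SA = [11, 19, 21, 14, 4, 12, 0, 20, 22, 16, 6, 10, 3, 15, 5, 2, 18, 13, 1, 8, 23, 9, 17, 7]
i: (SA[i-1],SA[i]) lcp shared
  1: (11,19) 1 'a'
  2: (19,21) 2 'ab'
  3: (21,14) 1 'a'
  4: (14,4) 5 'acbed'
  5: (4,12) 1 'a'
  6: (12,0) 2 'ad'
  7: (0,20) 0 ''
  8: (20,22) 1 'b'
  9: (22,16) 2 'be'
  10: (16,6) 3 'bed'
  11: (6,10) 0 ''
  12: (10,3) 2 'ca'
  13: (3,15) 1 'c'
  14: (15,5) 4 'cbed'
  15: (5,2) 1 'c'
  16: (2,18) 0 ''
  17: (18,13) 2 'da'
  18: (13,1) 1 'd'
  19: (1,8) 1 'd'
  20: (8,23) 0 ''
  21: (23,9) 1 'e'
  22: (9,17) 1 'e'
  23: (17,7) 2 'ed'

[0, 1, 2, 1, 5, 1, 2, 0, 1, 2, 3, 0, 2, 1, 4, 1, 0, 2, 1, 1, 0, 1, 1, 2]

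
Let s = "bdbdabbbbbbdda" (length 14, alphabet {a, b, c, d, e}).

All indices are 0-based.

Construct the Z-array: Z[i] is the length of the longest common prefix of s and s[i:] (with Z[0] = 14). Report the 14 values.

Z[0]=14
i=1: i≥r, start 0; Z[1]=0
i=2: i≥r, start 0; Z[2]=2 scan→box=[2,4)
i=3: min(r-i=1, Z[1]=0)=0; Z[3]=0
i=4: i≥r, start 0; Z[4]=0
i=5: i≥r, start 0; Z[5]=1 scan→box=[5,6)
i=6: i≥r, start 0; Z[6]=1 scan→box=[6,7)
i=7: i≥r, start 0; Z[7]=1 scan→box=[7,8)
i=8: i≥r, start 0; Z[8]=1 scan→box=[8,9)
i=9: i≥r, start 0; Z[9]=1 scan→box=[9,10)
i=10: i≥r, start 0; Z[10]=2 scan→box=[10,12)
i=11: min(r-i=1, Z[1]=0)=0; Z[11]=0
i=12: i≥r, start 0; Z[12]=0
i=13: i≥r, start 0; Z[13]=0

[14, 0, 2, 0, 0, 1, 1, 1, 1, 1, 2, 0, 0, 0]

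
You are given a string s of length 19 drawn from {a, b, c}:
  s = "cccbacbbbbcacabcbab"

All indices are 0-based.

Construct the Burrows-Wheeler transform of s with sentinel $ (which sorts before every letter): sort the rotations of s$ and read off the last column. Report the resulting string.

rank  rotation              last
    0  $cccbacbbbbcacabcbab  b
    1  ab$cccbacbbbbcacabcb  b
    2  abcbab$cccbacbbbbcac  c
    3  acabcbab$cccbacbbbbc  c
    4  acbbbbcacabcbab$cccb  b
    5  b$cccbacbbbbcacabcba  a
    6  bab$cccbacbbbbcacabc  c
    7  bacbbbbcacabcbab$ccc  c
    8  bbbbcacabcbab$cccbac  c
    9  bbbcacabcbab$cccbacb  b
   10  bbcacabcbab$cccbacbb  b
   11  bcacabcbab$cccbacbbb  b
   12  bcbab$cccbacbbbbcaca  a
   13  cabcbab$cccbacbbbbca  a
   14  cacabcbab$cccbacbbbb  b
   15  cbab$cccbacbbbbcacab  b
   16  cbacbbbbcacabcbab$cc  c
   17  cbbbbcacabcbab$cccba  a
   18  ccbacbbbbcacabcbab$c  c
   19  cccbacbbbbcacabcbab$  $

bbccbacccbbbaabbcac$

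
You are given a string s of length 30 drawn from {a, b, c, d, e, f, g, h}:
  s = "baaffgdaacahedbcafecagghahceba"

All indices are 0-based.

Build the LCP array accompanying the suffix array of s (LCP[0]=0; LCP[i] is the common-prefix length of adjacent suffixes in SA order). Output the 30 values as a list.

rank→(start, suffix):
  0 → (29, 'a')
  1 → (7, 'aacahedbcafecagghahceba')
  2 → (1, 'aaffgdaacahedbcafecagghahceba')
  3 → (8, 'acahedbcafecagghahceba')
  4 → (16, 'afecagghahceba')
  5 → (2, 'affgdaacahedbcafecagghahceba')
  6 → (20, 'agghahceba')
  7 → (24, 'ahceba')
  8 → (10, 'ahedbcafecagghahceba')
  9 → (28, 'ba')
  10 → (0, 'baaffgdaacahedbcafecagghahceba')
  11 → (14, 'bcafecagghahceba')
  12 → (15, 'cafecagghahceba')
  13 → (19, 'cagghahceba')
  14 → (9, 'cahedbcafecagghahceba')
  15 → (26, 'ceba')
  16 → (6, 'daacahedbcafecagghahceba')
  17 → (13, 'dbcafecagghahceba')
  18 → (27, 'eba')
  19 → (18, 'ecagghahceba')
  20 → (12, 'edbcafecagghahceba')
  21 → (17, 'fecagghahceba')
  22 → (3, 'ffgdaacahedbcafecagghahceba')
  23 → (4, 'fgdaacahedbcafecagghahceba')
  24 → (5, 'gdaacahedbcafecagghahceba')
  25 → (21, 'gghahceba')
  26 → (22, 'ghahceba')
  27 → (23, 'hahceba')
  28 → (25, 'hceba')
  29 → (11, 'hedbcafecagghahceba')

SA = [29, 7, 1, 8, 16, 2, 20, 24, 10, 28, 0, 14, 15, 19, 9, 26, 6, 13, 27, 18, 12, 17, 3, 4, 5, 21, 22, 23, 25, 11]
[i] adj suffixes → lcp
  [1] 29/7 → 1 ('a')
  [2] 7/1 → 2 ('aa')
  [3] 1/8 → 1 ('a')
  [4] 8/16 → 1 ('a')
  [5] 16/2 → 2 ('af')
  [6] 2/20 → 1 ('a')
  [7] 20/24 → 1 ('a')
  [8] 24/10 → 2 ('ah')
  [9] 10/28 → 0 ('')
  [10] 28/0 → 2 ('ba')
  [11] 0/14 → 1 ('b')
  [12] 14/15 → 0 ('')
  [13] 15/19 → 2 ('ca')
  [14] 19/9 → 2 ('ca')
  [15] 9/26 → 1 ('c')
  [16] 26/6 → 0 ('')
  [17] 6/13 → 1 ('d')
  [18] 13/27 → 0 ('')
  [19] 27/18 → 1 ('e')
  [20] 18/12 → 1 ('e')
  [21] 12/17 → 0 ('')
  [22] 17/3 → 1 ('f')
  [23] 3/4 → 1 ('f')
  [24] 4/5 → 0 ('')
  [25] 5/21 → 1 ('g')
  [26] 21/22 → 1 ('g')
  [27] 22/23 → 0 ('')
  [28] 23/25 → 1 ('h')
  [29] 25/11 → 1 ('h')

[0, 1, 2, 1, 1, 2, 1, 1, 2, 0, 2, 1, 0, 2, 2, 1, 0, 1, 0, 1, 1, 0, 1, 1, 0, 1, 1, 0, 1, 1]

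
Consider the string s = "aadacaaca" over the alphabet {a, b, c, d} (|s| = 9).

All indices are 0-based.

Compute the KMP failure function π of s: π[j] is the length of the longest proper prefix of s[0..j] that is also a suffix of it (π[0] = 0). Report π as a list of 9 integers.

[0, 1, 0, 1, 0, 1, 2, 0, 1]

π[0] = 0
j=1 s[j]='a': π[1]=1 (border 'a')
j=2 s[j]='d': k: 1→0; π[2]=0 (border '')
j=3 s[j]='a': π[3]=1 (border 'a')
j=4 s[j]='c': k: 1→0; π[4]=0 (border '')
j=5 s[j]='a': π[5]=1 (border 'a')
j=6 s[j]='a': π[6]=2 (border 'aa')
j=7 s[j]='c': k: 2→1→0; π[7]=0 (border '')
j=8 s[j]='a': π[8]=1 (border 'a')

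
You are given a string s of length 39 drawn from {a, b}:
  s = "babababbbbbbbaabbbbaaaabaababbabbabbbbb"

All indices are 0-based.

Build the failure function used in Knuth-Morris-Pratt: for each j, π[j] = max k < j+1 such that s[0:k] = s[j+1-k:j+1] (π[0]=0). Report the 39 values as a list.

π[0] = 0
j=1 s[j]='a': π[1]=0 (border '')
j=2 s[j]='b': π[2]=1 (border 'b')
j=3 s[j]='a': π[3]=2 (border 'ba')
j=4 s[j]='b': π[4]=3 (border 'bab')
j=5 s[j]='a': π[5]=4 (border 'baba')
j=6 s[j]='b': π[6]=5 (border 'babab')
j=7 s[j]='b': k: 5→3→1→0; π[7]=1 (border 'b')
j=8 s[j]='b': k: 1→0; π[8]=1 (border 'b')
j=9 s[j]='b': k: 1→0; π[9]=1 (border 'b')
j=10 s[j]='b': k: 1→0; π[10]=1 (border 'b')
j=11 s[j]='b': k: 1→0; π[11]=1 (border 'b')
j=12 s[j]='b': k: 1→0; π[12]=1 (border 'b')
j=13 s[j]='a': π[13]=2 (border 'ba')
j=14 s[j]='a': k: 2→0; π[14]=0 (border '')
j=15 s[j]='b': π[15]=1 (border 'b')
j=16 s[j]='b': k: 1→0; π[16]=1 (border 'b')
j=17 s[j]='b': k: 1→0; π[17]=1 (border 'b')
j=18 s[j]='b': k: 1→0; π[18]=1 (border 'b')
j=19 s[j]='a': π[19]=2 (border 'ba')
j=20 s[j]='a': k: 2→0; π[20]=0 (border '')
j=21 s[j]='a': π[21]=0 (border '')
j=22 s[j]='a': π[22]=0 (border '')
j=23 s[j]='b': π[23]=1 (border 'b')
j=24 s[j]='a': π[24]=2 (border 'ba')
j=25 s[j]='a': k: 2→0; π[25]=0 (border '')
j=26 s[j]='b': π[26]=1 (border 'b')
j=27 s[j]='a': π[27]=2 (border 'ba')
j=28 s[j]='b': π[28]=3 (border 'bab')
j=29 s[j]='b': k: 3→1→0; π[29]=1 (border 'b')
j=30 s[j]='a': π[30]=2 (border 'ba')
j=31 s[j]='b': π[31]=3 (border 'bab')
j=32 s[j]='b': k: 3→1→0; π[32]=1 (border 'b')
j=33 s[j]='a': π[33]=2 (border 'ba')
j=34 s[j]='b': π[34]=3 (border 'bab')
j=35 s[j]='b': k: 3→1→0; π[35]=1 (border 'b')
j=36 s[j]='b': k: 1→0; π[36]=1 (border 'b')
j=37 s[j]='b': k: 1→0; π[37]=1 (border 'b')
j=38 s[j]='b': k: 1→0; π[38]=1 (border 'b')

[0, 0, 1, 2, 3, 4, 5, 1, 1, 1, 1, 1, 1, 2, 0, 1, 1, 1, 1, 2, 0, 0, 0, 1, 2, 0, 1, 2, 3, 1, 2, 3, 1, 2, 3, 1, 1, 1, 1]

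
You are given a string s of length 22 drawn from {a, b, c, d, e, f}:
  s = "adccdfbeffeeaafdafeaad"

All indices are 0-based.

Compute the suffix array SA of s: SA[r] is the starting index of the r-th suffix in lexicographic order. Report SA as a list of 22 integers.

rank | idx | suffix
   0 |  19 | aad
   1 |  12 | aafdafeaad
   2 |  20 | ad
   3 |   0 | adccdfbeffeeaafdafeaad
   4 |  13 | afdafeaad
   5 |  16 | afeaad
   6 |   6 | beffeeaafdafeaad
   7 |   2 | ccdfbeffeeaafdafeaad
   8 |   3 | cdfbeffeeaafdafeaad
   9 |  21 | d
  10 |  15 | dafeaad
  11 |   1 | dccdfbeffeeaafdafeaad
  12 |   4 | dfbeffeeaafdafeaad
  13 |  18 | eaad
  14 |  11 | eaafdafeaad
  15 |  10 | eeaafdafeaad
  16 |   7 | effeeaafdafeaad
  17 |   5 | fbeffeeaafdafeaad
  18 |  14 | fdafeaad
  19 |  17 | feaad
  20 |   9 | feeaafdafeaad
  21 |   8 | ffeeaafdafeaad

[19, 12, 20, 0, 13, 16, 6, 2, 3, 21, 15, 1, 4, 18, 11, 10, 7, 5, 14, 17, 9, 8]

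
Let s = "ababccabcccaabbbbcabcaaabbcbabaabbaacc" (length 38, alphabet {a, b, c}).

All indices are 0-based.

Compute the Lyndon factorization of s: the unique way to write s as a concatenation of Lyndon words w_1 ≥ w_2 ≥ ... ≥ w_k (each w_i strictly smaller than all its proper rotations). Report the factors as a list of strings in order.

emit factor 1: 'ababccabccc' (i=0, period=11)
emit factor 2: 'aabbbbcabc' (i=11, period=10)
emit factor 3: 'aaabbcbabaabbaacc' (i=21, period=17)

["ababccabccc", "aabbbbcabc", "aaabbcbabaabbaacc"]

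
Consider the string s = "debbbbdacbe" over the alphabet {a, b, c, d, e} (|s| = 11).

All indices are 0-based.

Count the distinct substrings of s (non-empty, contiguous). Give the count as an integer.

sorted suffixes:
  #0 SA[0]=7  'acbe'
  #1 SA[1]=2  'bbbbdacbe'
  #2 SA[2]=3  'bbbdacbe'
  #3 SA[3]=4  'bbdacbe'
  #4 SA[4]=5  'bdacbe'
  #5 SA[5]=9  'be'
  #6 SA[6]=8  'cbe'
  #7 SA[7]=6  'dacbe'
  #8 SA[8]=0  'debbbbdacbe'
  #9 SA[9]=10  'e'
  #10 SA[10]=1  'ebbbbdacbe'

SA = [7, 2, 3, 4, 5, 9, 8, 6, 0, 10, 1]
rank  pair      lcp
   1  s[7:],s[2:]  0  ''
   2  s[2:],s[3:]  3  'bbb'
   3  s[3:],s[4:]  2  'bb'
   4  s[4:],s[5:]  1  'b'
   5  s[5:],s[9:]  1  'b'
   6  s[9:],s[8:]  0  ''
   7  s[8:],s[6:]  0  ''
   8  s[6:],s[0:]  1  'd'
   9  s[0:],s[10:]  0  ''
  10  s[10:],s[1:]  1  'e'

n(n+1)/2 = 11·12/2 = 66
Σ LCP = 0 + 0 + 3 + 2 + 1 + 1 + 0 + 0 + 1 + 0 + 1 = 9
distinct = 66 − 9 = 57

57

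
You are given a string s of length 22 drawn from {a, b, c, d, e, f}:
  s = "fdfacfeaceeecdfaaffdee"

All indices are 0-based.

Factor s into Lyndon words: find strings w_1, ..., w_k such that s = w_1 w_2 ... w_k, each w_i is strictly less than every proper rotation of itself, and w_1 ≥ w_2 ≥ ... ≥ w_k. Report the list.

["f", "df", "acfe", "aceeecdf", "aaffdee"]

emit factor 1: 'f' (i=0, period=1)
emit factor 2: 'df' (i=1, period=2)
emit factor 3: 'acfe' (i=3, period=4)
emit factor 4: 'aceeecdf' (i=7, period=8)
emit factor 5: 'aaffdee' (i=15, period=7)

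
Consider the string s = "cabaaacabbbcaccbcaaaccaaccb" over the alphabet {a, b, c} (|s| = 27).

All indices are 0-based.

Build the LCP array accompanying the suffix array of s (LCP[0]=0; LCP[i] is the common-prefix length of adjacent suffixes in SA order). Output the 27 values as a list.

sorted suffixes:
  #0 SA[0]=3  'aaacabbbcaccbcaaaccaaccb'
  #1 SA[1]=17  'aaaccaaccb'
  #2 SA[2]=4  'aacabbbcaccbcaaaccaaccb'
  #3 SA[3]=18  'aaccaaccb'
  #4 SA[4]=22  'aaccb'
  #5 SA[5]=1  'abaaacabbbcaccbcaaaccaaccb'
  #6 SA[6]=7  'abbbcaccbcaaaccaaccb'
  #7 SA[7]=5  'acabbbcaccbcaaaccaaccb'
  #8 SA[8]=19  'accaaccb'
  #9 SA[9]=23  'accb'
  #10 SA[10]=12  'accbcaaaccaaccb'
  #11 SA[11]=26  'b'
  #12 SA[12]=2  'baaacabbbcaccbcaaaccaaccb'
  #13 SA[13]=8  'bbbcaccbcaaaccaaccb'
  #14 SA[14]=9  'bbcaccbcaaaccaaccb'
  #15 SA[15]=15  'bcaaaccaaccb'
  #16 SA[16]=10  'bcaccbcaaaccaaccb'
  #17 SA[17]=16  'caaaccaaccb'
  #18 SA[18]=21  'caaccb'
  #19 SA[19]=0  'cabaaacabbbcaccbcaaaccaaccb'
  #20 SA[20]=6  'cabbbcaccbcaaaccaaccb'
  #21 SA[21]=11  'caccbcaaaccaaccb'
  #22 SA[22]=25  'cb'
  #23 SA[23]=14  'cbcaaaccaaccb'
  #24 SA[24]=20  'ccaaccb'
  #25 SA[25]=24  'ccb'
  #26 SA[26]=13  'ccbcaaaccaaccb'

SA = [3, 17, 4, 18, 22, 1, 7, 5, 19, 23, 12, 26, 2, 8, 9, 15, 10, 16, 21, 0, 6, 11, 25, 14, 20, 24, 13]
[i] adj suffixes → lcp
  [1] 3/17 → 4 ('aaac')
  [2] 17/4 → 2 ('aa')
  [3] 4/18 → 3 ('aac')
  [4] 18/22 → 4 ('aacc')
  [5] 22/1 → 1 ('a')
  [6] 1/7 → 2 ('ab')
  [7] 7/5 → 1 ('a')
  [8] 5/19 → 2 ('ac')
  [9] 19/23 → 3 ('acc')
  [10] 23/12 → 4 ('accb')
  [11] 12/26 → 0 ('')
  [12] 26/2 → 1 ('b')
  [13] 2/8 → 1 ('b')
  [14] 8/9 → 2 ('bb')
  [15] 9/15 → 1 ('b')
  [16] 15/10 → 3 ('bca')
  [17] 10/16 → 0 ('')
  [18] 16/21 → 3 ('caa')
  [19] 21/0 → 2 ('ca')
  [20] 0/6 → 3 ('cab')
  [21] 6/11 → 2 ('ca')
  [22] 11/25 → 1 ('c')
  [23] 25/14 → 2 ('cb')
  [24] 14/20 → 1 ('c')
  [25] 20/24 → 2 ('cc')
  [26] 24/13 → 3 ('ccb')

[0, 4, 2, 3, 4, 1, 2, 1, 2, 3, 4, 0, 1, 1, 2, 1, 3, 0, 3, 2, 3, 2, 1, 2, 1, 2, 3]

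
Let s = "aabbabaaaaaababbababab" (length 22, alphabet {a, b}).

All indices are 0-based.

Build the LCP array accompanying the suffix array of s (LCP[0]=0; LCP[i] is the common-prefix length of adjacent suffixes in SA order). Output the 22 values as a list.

rank→(start, suffix):
  0 → (6, 'aaaaaababbababab')
  1 → (7, 'aaaaababbababab')
  2 → (8, 'aaaababbababab')
  3 → (9, 'aaababbababab')
  4 → (10, 'aababbababab')
  5 → (0, 'aabbabaaaaaababbababab')
  6 → (20, 'ab')
  7 → (4, 'abaaaaaababbababab')
  8 → (18, 'abab')
  9 → (16, 'ababab')
  10 → (11, 'ababbababab')
  11 → (1, 'abbabaaaaaababbababab')
  12 → (13, 'abbababab')
  13 → (21, 'b')
  14 → (5, 'baaaaaababbababab')
  15 → (19, 'bab')
  16 → (3, 'babaaaaaababbababab')
  17 → (17, 'babab')
  18 → (15, 'bababab')
  19 → (12, 'babbababab')
  20 → (2, 'bbabaaaaaababbababab')
  21 → (14, 'bbababab')

SA = [6, 7, 8, 9, 10, 0, 20, 4, 18, 16, 11, 1, 13, 21, 5, 19, 3, 17, 15, 12, 2, 14]
rank  pair      lcp
   1  s[6:],s[7:]  5  'aaaaa'
   2  s[7:],s[8:]  4  'aaaa'
   3  s[8:],s[9:]  3  'aaa'
   4  s[9:],s[10:]  2  'aa'
   5  s[10:],s[0:]  3  'aab'
   6  s[0:],s[20:]  1  'a'
   7  s[20:],s[4:]  2  'ab'
   8  s[4:],s[18:]  3  'aba'
   9  s[18:],s[16:]  4  'abab'
  10  s[16:],s[11:]  4  'abab'
  11  s[11:],s[1:]  2  'ab'
  12  s[1:],s[13:]  6  'abbaba'
  13  s[13:],s[21:]  0  ''
  14  s[21:],s[5:]  1  'b'
  15  s[5:],s[19:]  2  'ba'
  16  s[19:],s[3:]  3  'bab'
  17  s[3:],s[17:]  4  'baba'
  18  s[17:],s[15:]  5  'babab'
  19  s[15:],s[12:]  3  'bab'
  20  s[12:],s[2:]  1  'b'
  21  s[2:],s[14:]  5  'bbaba'

[0, 5, 4, 3, 2, 3, 1, 2, 3, 4, 4, 2, 6, 0, 1, 2, 3, 4, 5, 3, 1, 5]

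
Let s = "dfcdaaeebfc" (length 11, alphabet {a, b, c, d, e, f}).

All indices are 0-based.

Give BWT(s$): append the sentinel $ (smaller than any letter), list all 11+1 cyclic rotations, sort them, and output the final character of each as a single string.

cdaeffc$eabd

rank  rotation      last
    0  $dfcdaaeebfc  c
    1  aaeebfc$dfcd  d
    2  aeebfc$dfcda  a
    3  bfc$dfcdaaee  e
    4  c$dfcdaaeebf  f
    5  cdaaeebfc$df  f
    6  daaeebfc$dfc  c
    7  dfcdaaeebfc$  $
    8  ebfc$dfcdaae  e
    9  eebfc$dfcdaa  a
   10  fc$dfcdaaeeb  b
   11  fcdaaeebfc$d  d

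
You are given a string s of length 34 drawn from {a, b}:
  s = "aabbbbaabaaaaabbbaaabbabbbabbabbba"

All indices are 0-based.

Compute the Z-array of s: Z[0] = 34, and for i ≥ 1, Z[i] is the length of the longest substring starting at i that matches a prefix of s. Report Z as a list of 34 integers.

[34, 1, 0, 0, 0, 0, 3, 1, 0, 2, 2, 2, 5, 1, 0, 0, 0, 2, 4, 1, 0, 0, 1, 0, 0, 0, 1, 0, 0, 1, 0, 0, 0, 1]

Z[0]=34
i=1: outside box; Z[1]=1 grow→box=[1,2)
i=2: outside box; Z[2]=0
i=3: outside box; Z[3]=0
i=4: outside box; Z[4]=0
i=5: outside box; Z[5]=0
i=6: outside box; Z[6]=3 grow→box=[6,9)
i=7: min(r-i=2, Z[1]=1)=1; Z[7]=1
i=8: min(r-i=1, Z[2]=0)=0; Z[8]=0
i=9: outside box; Z[9]=2 grow→box=[9,11)
i=10: min(r-i=1, Z[1]=1)=1; Z[10]=2 grow→box=[10,12)
i=11: min(r-i=1, Z[1]=1)=1; Z[11]=2 grow→box=[11,13)
i=12: min(r-i=1, Z[1]=1)=1; Z[12]=5 grow→box=[12,17)
i=13: min(r-i=4, Z[1]=1)=1; Z[13]=1
i=14: min(r-i=3, Z[2]=0)=0; Z[14]=0
i=15: min(r-i=2, Z[3]=0)=0; Z[15]=0
i=16: min(r-i=1, Z[4]=0)=0; Z[16]=0
i=17: outside box; Z[17]=2 grow→box=[17,19)
i=18: min(r-i=1, Z[1]=1)=1; Z[18]=4 grow→box=[18,22)
i=19: min(r-i=3, Z[1]=1)=1; Z[19]=1
i=20: min(r-i=2, Z[2]=0)=0; Z[20]=0
i=21: min(r-i=1, Z[3]=0)=0; Z[21]=0
i=22: outside box; Z[22]=1 grow→box=[22,23)
i=23: outside box; Z[23]=0
i=24: outside box; Z[24]=0
i=25: outside box; Z[25]=0
i=26: outside box; Z[26]=1 grow→box=[26,27)
i=27: outside box; Z[27]=0
i=28: outside box; Z[28]=0
i=29: outside box; Z[29]=1 grow→box=[29,30)
i=30: outside box; Z[30]=0
i=31: outside box; Z[31]=0
i=32: outside box; Z[32]=0
i=33: outside box; Z[33]=1 grow→box=[33,34)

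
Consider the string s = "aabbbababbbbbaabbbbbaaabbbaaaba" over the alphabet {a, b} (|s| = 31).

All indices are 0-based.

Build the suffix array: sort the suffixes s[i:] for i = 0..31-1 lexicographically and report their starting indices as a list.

[30, 26, 20, 27, 21, 0, 13, 28, 5, 22, 1, 14, 7, 29, 25, 19, 12, 4, 6, 24, 18, 11, 3, 23, 17, 10, 2, 16, 9, 15, 8]

rank→(start, suffix):
  0 → (30, 'a')
  1 → (26, 'aaaba')
  2 → (20, 'aaabbbaaaba')
  3 → (27, 'aaba')
  4 → (21, 'aabbbaaaba')
  5 → (0, 'aabbbababbbbbaabbbbbaaabbbaaaba')
  6 → (13, 'aabbbbbaaabbbaaaba')
  7 → (28, 'aba')
  8 → (5, 'ababbbbbaabbbbbaaabbbaaaba')
  9 → (22, 'abbbaaaba')
  10 → (1, 'abbbababbbbbaabbbbbaaabbbaaaba')
  11 → (14, 'abbbbbaaabbbaaaba')
  12 → (7, 'abbbbbaabbbbbaaabbbaaaba')
  13 → (29, 'ba')
  14 → (25, 'baaaba')
  15 → (19, 'baaabbbaaaba')
  16 → (12, 'baabbbbbaaabbbaaaba')
  17 → (4, 'bababbbbbaabbbbbaaabbbaaaba')
  18 → (6, 'babbbbbaabbbbbaaabbbaaaba')
  19 → (24, 'bbaaaba')
  20 → (18, 'bbaaabbbaaaba')
  21 → (11, 'bbaabbbbbaaabbbaaaba')
  22 → (3, 'bbababbbbbaabbbbbaaabbbaaaba')
  23 → (23, 'bbbaaaba')
  24 → (17, 'bbbaaabbbaaaba')
  25 → (10, 'bbbaabbbbbaaabbbaaaba')
  26 → (2, 'bbbababbbbbaabbbbbaaabbbaaaba')
  27 → (16, 'bbbbaaabbbaaaba')
  28 → (9, 'bbbbaabbbbbaaabbbaaaba')
  29 → (15, 'bbbbbaaabbbaaaba')
  30 → (8, 'bbbbbaabbbbbaaabbbaaaba')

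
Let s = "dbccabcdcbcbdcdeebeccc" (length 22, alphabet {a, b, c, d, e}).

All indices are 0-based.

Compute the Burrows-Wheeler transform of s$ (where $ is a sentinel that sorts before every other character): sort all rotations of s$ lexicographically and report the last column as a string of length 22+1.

rank  rotation                 last
    0  $dbccabcdcbcbdcdeebeccc  c
    1  abcdcbcbdcdeebeccc$dbcc  c
    2  bcbdcdeebeccc$dbccabcdc  c
    3  bccabcdcbcbdcdeebeccc$d  d
    4  bcdcbcbdcdeebeccc$dbcca  a
    5  bdcdeebeccc$dbccabcdcbc  c
    6  beccc$dbccabcdcbcbdcdee  e
    7  c$dbccabcdcbcbdcdeebecc  c
    8  cabcdcbcbdcdeebeccc$dbc  c
    9  cbcbdcdeebeccc$dbccabcd  d
   10  cbdcdeebeccc$dbccabcdcb  b
   11  cc$dbccabcdcbcbdcdeebec  c
   12  ccabcdcbcbdcdeebeccc$db  b
   13  ccc$dbccabcdcbcbdcdeebe  e
   14  cdcbcbdcdeebeccc$dbccab  b
   15  cdeebeccc$dbccabcdcbcbd  d
   16  dbccabcdcbcbdcdeebeccc$  $
   17  dcbcbdcdeebeccc$dbccabc  c
   18  dcdeebeccc$dbccabcdcbcb  b
   19  deebeccc$dbccabcdcbcbdc  c
   20  ebeccc$dbccabcdcbcbdcde  e
   21  eccc$dbccabcdcbcbdcdeeb  b
   22  eebeccc$dbccabcdcbcbdcd  d

cccdaceccdbcbebd$cbcebd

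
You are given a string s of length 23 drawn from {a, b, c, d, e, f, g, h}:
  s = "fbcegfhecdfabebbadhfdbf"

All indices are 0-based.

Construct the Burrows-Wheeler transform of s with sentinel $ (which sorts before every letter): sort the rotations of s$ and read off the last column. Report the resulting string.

rank  rotation                  last
    0  $fbcegfhecdfabebbadhfdbf  f
    1  abebbadhfdbf$fbcegfhecdf  f
    2  adhfdbf$fbcegfhecdfabebb  b
    3  badhfdbf$fbcegfhecdfabeb  b
    4  bbadhfdbf$fbcegfhecdfabe  e
    5  bcegfhecdfabebbadhfdbf$f  f
    6  bebbadhfdbf$fbcegfhecdfa  a
    7  bf$fbcegfhecdfabebbadhfd  d
    8  cdfabebbadhfdbf$fbcegfhe  e
    9  cegfhecdfabebbadhfdbf$fb  b
   10  dbf$fbcegfhecdfabebbadhf  f
   11  dfabebbadhfdbf$fbcegfhec  c
   12  dhfdbf$fbcegfhecdfabebba  a
   13  ebbadhfdbf$fbcegfhecdfab  b
   14  ecdfabebbadhfdbf$fbcegfh  h
   15  egfhecdfabebbadhfdbf$fbc  c
   16  f$fbcegfhecdfabebbadhfdb  b
   17  fabebbadhfdbf$fbcegfhecd  d
   18  fbcegfhecdfabebbadhfdbf$  $
   19  fdbf$fbcegfhecdfabebbadh  h
   20  fhecdfabebbadhfdbf$fbceg  g
   21  gfhecdfabebbadhfdbf$fbce  e
   22  hecdfabebbadhfdbf$fbcegf  f
   23  hfdbf$fbcegfhecdfabebbad  d

ffbbefadebfcabhcbd$hgefd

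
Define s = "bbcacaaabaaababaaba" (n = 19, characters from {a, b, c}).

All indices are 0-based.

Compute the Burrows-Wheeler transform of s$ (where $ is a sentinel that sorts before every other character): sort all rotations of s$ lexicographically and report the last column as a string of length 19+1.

abcbbaaaabacaaaa$bab

rank  rotation              last
    0  $bbcacaaabaaababaaba  a
    1  a$bbcacaaabaaababaab  b
    2  aaabaaababaaba$bbcac  c
    3  aaababaaba$bbcacaaab  b
    4  aaba$bbcacaaabaaabab  b
    5  aabaaababaaba$bbcaca  a
    6  aababaaba$bbcacaaaba  a
    7  aba$bbcacaaabaaababa  a
    8  abaaababaaba$bbcacaa  a
    9  abaaba$bbcacaaabaaab  b
   10  ababaaba$bbcacaaabaa  a
   11  acaaabaaababaaba$bbc  c
   12  ba$bbcacaaabaaababaa  a
   13  baaababaaba$bbcacaaa  a
   14  baaba$bbcacaaabaaaba  a
   15  babaaba$bbcacaaabaaa  a
   16  bbcacaaabaaababaaba$  $
   17  bcacaaabaaababaaba$b  b
   18  caaabaaababaaba$bbca  a
   19  cacaaabaaababaaba$bb  b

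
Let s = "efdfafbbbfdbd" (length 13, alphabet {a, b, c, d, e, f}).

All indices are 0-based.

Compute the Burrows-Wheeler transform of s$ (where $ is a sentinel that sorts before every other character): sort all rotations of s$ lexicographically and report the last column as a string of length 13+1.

dffbdbbff$dabe

rank  rotation        last
    0  $efdfafbbbfdbd  d
    1  afbbbfdbd$efdf  f
    2  bbbfdbd$efdfaf  f
    3  bbfdbd$efdfafb  b
    4  bd$efdfafbbbfd  d
    5  bfdbd$efdfafbb  b
    6  d$efdfafbbbfdb  b
    7  dbd$efdfafbbbf  f
    8  dfafbbbfdbd$ef  f
    9  efdfafbbbfdbd$  $
   10  fafbbbfdbd$efd  d
   11  fbbbfdbd$efdfa  a
   12  fdbd$efdfafbbb  b
   13  fdfafbbbfdbd$e  e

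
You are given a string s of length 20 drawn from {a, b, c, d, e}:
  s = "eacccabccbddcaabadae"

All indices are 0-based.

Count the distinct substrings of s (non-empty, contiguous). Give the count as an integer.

sorted suffixes:
  #0 SA[0]=13  'aabadae'
  #1 SA[1]=14  'abadae'
  #2 SA[2]=5  'abccbddcaabadae'
  #3 SA[3]=1  'acccabccbddcaabadae'
  #4 SA[4]=16  'adae'
  #5 SA[5]=18  'ae'
  #6 SA[6]=15  'badae'
  #7 SA[7]=6  'bccbddcaabadae'
  #8 SA[8]=9  'bddcaabadae'
  #9 SA[9]=12  'caabadae'
  #10 SA[10]=4  'cabccbddcaabadae'
  #11 SA[11]=8  'cbddcaabadae'
  #12 SA[12]=3  'ccabccbddcaabadae'
  #13 SA[13]=7  'ccbddcaabadae'
  #14 SA[14]=2  'cccabccbddcaabadae'
  #15 SA[15]=17  'dae'
  #16 SA[16]=11  'dcaabadae'
  #17 SA[17]=10  'ddcaabadae'
  #18 SA[18]=19  'e'
  #19 SA[19]=0  'eacccabccbddcaabadae'

SA = [13, 14, 5, 1, 16, 18, 15, 6, 9, 12, 4, 8, 3, 7, 2, 17, 11, 10, 19, 0]
rank  pair      lcp
   1  s[13:],s[14:]  1  'a'
   2  s[14:],s[5:]  2  'ab'
   3  s[5:],s[1:]  1  'a'
   4  s[1:],s[16:]  1  'a'
   5  s[16:],s[18:]  1  'a'
   6  s[18:],s[15:]  0  ''
   7  s[15:],s[6:]  1  'b'
   8  s[6:],s[9:]  1  'b'
   9  s[9:],s[12:]  0  ''
  10  s[12:],s[4:]  2  'ca'
  11  s[4:],s[8:]  1  'c'
  12  s[8:],s[3:]  1  'c'
  13  s[3:],s[7:]  2  'cc'
  14  s[7:],s[2:]  2  'cc'
  15  s[2:],s[17:]  0  ''
  16  s[17:],s[11:]  1  'd'
  17  s[11:],s[10:]  1  'd'
  18  s[10:],s[19:]  0  ''
  19  s[19:],s[0:]  1  'e'

n(n+1)/2 = 20·21/2 = 210
Σ LCP = 0 + 1 + 2 + 1 + 1 + 1 + 0 + 1 + 1 + 0 + 2 + 1 + 1 + 2 + 2 + 0 + 1 + 1 + 0 + 1 = 19
distinct = 210 − 19 = 191

191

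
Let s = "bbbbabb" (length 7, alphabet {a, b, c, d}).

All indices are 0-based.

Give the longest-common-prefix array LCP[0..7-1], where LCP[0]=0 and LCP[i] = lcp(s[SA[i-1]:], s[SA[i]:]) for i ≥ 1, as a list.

[0, 0, 1, 1, 2, 2, 3]

rank→(start, suffix):
  0 → (4, 'abb')
  1 → (6, 'b')
  2 → (3, 'babb')
  3 → (5, 'bb')
  4 → (2, 'bbabb')
  5 → (1, 'bbbabb')
  6 → (0, 'bbbbabb')

SA = [4, 6, 3, 5, 2, 1, 0]
i: (SA[i-1],SA[i]) lcp shared
  1: (4,6) 0 ''
  2: (6,3) 1 'b'
  3: (3,5) 1 'b'
  4: (5,2) 2 'bb'
  5: (2,1) 2 'bb'
  6: (1,0) 3 'bbb'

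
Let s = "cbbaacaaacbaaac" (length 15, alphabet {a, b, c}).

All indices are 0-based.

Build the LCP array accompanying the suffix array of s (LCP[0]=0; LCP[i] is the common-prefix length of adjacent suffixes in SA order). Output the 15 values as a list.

[0, 4, 2, 3, 3, 1, 2, 2, 0, 3, 1, 0, 1, 1, 2]

sorted suffixes:
  #0 SA[0]=11  'aaac'
  #1 SA[1]=6  'aaacbaaac'
  #2 SA[2]=12  'aac'
  #3 SA[3]=3  'aacaaacbaaac'
  #4 SA[4]=7  'aacbaaac'
  #5 SA[5]=13  'ac'
  #6 SA[6]=4  'acaaacbaaac'
  #7 SA[7]=8  'acbaaac'
  #8 SA[8]=10  'baaac'
  #9 SA[9]=2  'baacaaacbaaac'
  #10 SA[10]=1  'bbaacaaacbaaac'
  #11 SA[11]=14  'c'
  #12 SA[12]=5  'caaacbaaac'
  #13 SA[13]=9  'cbaaac'
  #14 SA[14]=0  'cbbaacaaacbaaac'

SA = [11, 6, 12, 3, 7, 13, 4, 8, 10, 2, 1, 14, 5, 9, 0]
[i] adj suffixes → lcp
  [1] 11/6 → 4 ('aaac')
  [2] 6/12 → 2 ('aa')
  [3] 12/3 → 3 ('aac')
  [4] 3/7 → 3 ('aac')
  [5] 7/13 → 1 ('a')
  [6] 13/4 → 2 ('ac')
  [7] 4/8 → 2 ('ac')
  [8] 8/10 → 0 ('')
  [9] 10/2 → 3 ('baa')
  [10] 2/1 → 1 ('b')
  [11] 1/14 → 0 ('')
  [12] 14/5 → 1 ('c')
  [13] 5/9 → 1 ('c')
  [14] 9/0 → 2 ('cb')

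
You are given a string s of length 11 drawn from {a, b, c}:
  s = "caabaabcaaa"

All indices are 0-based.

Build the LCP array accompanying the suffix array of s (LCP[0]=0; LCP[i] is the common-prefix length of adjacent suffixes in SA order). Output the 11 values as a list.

rank | idx | suffix
   0 |  10 | a
   1 |   9 | aa
   2 |   8 | aaa
   3 |   1 | aabaabcaaa
   4 |   4 | aabcaaa
   5 |   2 | abaabcaaa
   6 |   5 | abcaaa
   7 |   3 | baabcaaa
   8 |   6 | bcaaa
   9 |   7 | caaa
  10 |   0 | caabaabcaaa

SA = [10, 9, 8, 1, 4, 2, 5, 3, 6, 7, 0]
rank  pair      lcp
   1  s[10:],s[9:]  1  'a'
   2  s[9:],s[8:]  2  'aa'
   3  s[8:],s[1:]  2  'aa'
   4  s[1:],s[4:]  3  'aab'
   5  s[4:],s[2:]  1  'a'
   6  s[2:],s[5:]  2  'ab'
   7  s[5:],s[3:]  0  ''
   8  s[3:],s[6:]  1  'b'
   9  s[6:],s[7:]  0  ''
  10  s[7:],s[0:]  3  'caa'

[0, 1, 2, 2, 3, 1, 2, 0, 1, 0, 3]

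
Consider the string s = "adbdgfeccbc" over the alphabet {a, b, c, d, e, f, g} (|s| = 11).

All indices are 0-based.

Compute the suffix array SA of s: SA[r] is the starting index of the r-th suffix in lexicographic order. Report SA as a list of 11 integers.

[0, 9, 2, 10, 8, 7, 1, 3, 6, 5, 4]

sorted suffixes:
  #0 SA[0]=0  'adbdgfeccbc'
  #1 SA[1]=9  'bc'
  #2 SA[2]=2  'bdgfeccbc'
  #3 SA[3]=10  'c'
  #4 SA[4]=8  'cbc'
  #5 SA[5]=7  'ccbc'
  #6 SA[6]=1  'dbdgfeccbc'
  #7 SA[7]=3  'dgfeccbc'
  #8 SA[8]=6  'eccbc'
  #9 SA[9]=5  'feccbc'
  #10 SA[10]=4  'gfeccbc'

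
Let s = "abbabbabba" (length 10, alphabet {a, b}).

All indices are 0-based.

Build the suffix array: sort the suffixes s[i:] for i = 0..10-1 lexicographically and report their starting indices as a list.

[9, 6, 3, 0, 8, 5, 2, 7, 4, 1]

rank | idx | suffix
   0 |   9 | a
   1 |   6 | abba
   2 |   3 | abbabba
   3 |   0 | abbabbabba
   4 |   8 | ba
   5 |   5 | babba
   6 |   2 | babbabba
   7 |   7 | bba
   8 |   4 | bbabba
   9 |   1 | bbabbabba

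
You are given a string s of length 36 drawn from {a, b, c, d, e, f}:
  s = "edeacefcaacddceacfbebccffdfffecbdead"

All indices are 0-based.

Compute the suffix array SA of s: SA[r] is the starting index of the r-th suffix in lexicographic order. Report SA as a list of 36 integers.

[8, 9, 3, 15, 34, 20, 31, 18, 7, 30, 21, 10, 13, 4, 16, 22, 35, 12, 11, 1, 32, 25, 2, 14, 33, 19, 29, 0, 5, 17, 6, 24, 28, 23, 27, 26]

rank→(start, suffix):
  0 → (8, 'aacddceacfbebccffdfffecbdead')
  1 → (9, 'acddceacfbebccffdfffecbdead')
  2 → (3, 'acefcaacddceacfbebccffdfffecbdead')
  3 → (15, 'acfbebccffdfffecbdead')
  4 → (34, 'ad')
  5 → (20, 'bccffdfffecbdead')
  6 → (31, 'bdead')
  7 → (18, 'bebccffdfffecbdead')
  8 → (7, 'caacddceacfbebccffdfffecbdead')
  9 → (30, 'cbdead')
  10 → (21, 'ccffdfffecbdead')
  11 → (10, 'cddceacfbebccffdfffecbdead')
  12 → (13, 'ceacfbebccffdfffecbdead')
  13 → (4, 'cefcaacddceacfbebccffdfffecbdead')
  14 → (16, 'cfbebccffdfffecbdead')
  15 → (22, 'cffdfffecbdead')
  16 → (35, 'd')
  17 → (12, 'dceacfbebccffdfffecbdead')
  18 → (11, 'ddceacfbebccffdfffecbdead')
  19 → (1, 'deacefcaacddceacfbebccffdfffecbdead')
  20 → (32, 'dead')
  21 → (25, 'dfffecbdead')
  22 → (2, 'eacefcaacddceacfbebccffdfffecbdead')
  23 → (14, 'eacfbebccffdfffecbdead')
  24 → (33, 'ead')
  25 → (19, 'ebccffdfffecbdead')
  26 → (29, 'ecbdead')
  27 → (0, 'edeacefcaacddceacfbebccffdfffecbdead')
  28 → (5, 'efcaacddceacfbebccffdfffecbdead')
  29 → (17, 'fbebccffdfffecbdead')
  30 → (6, 'fcaacddceacfbebccffdfffecbdead')
  31 → (24, 'fdfffecbdead')
  32 → (28, 'fecbdead')
  33 → (23, 'ffdfffecbdead')
  34 → (27, 'ffecbdead')
  35 → (26, 'fffecbdead')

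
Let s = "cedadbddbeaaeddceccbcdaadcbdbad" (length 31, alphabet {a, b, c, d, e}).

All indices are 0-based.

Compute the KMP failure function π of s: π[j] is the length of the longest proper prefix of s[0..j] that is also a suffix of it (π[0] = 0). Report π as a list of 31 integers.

[0, 0, 0, 0, 0, 0, 0, 0, 0, 0, 0, 0, 0, 0, 0, 1, 2, 1, 1, 0, 1, 0, 0, 0, 0, 1, 0, 0, 0, 0, 0]

π[0] = 0
j=1 s[j]='e': π[1]=0 (border '')
j=2 s[j]='d': π[2]=0 (border '')
j=3 s[j]='a': π[3]=0 (border '')
j=4 s[j]='d': π[4]=0 (border '')
j=5 s[j]='b': π[5]=0 (border '')
j=6 s[j]='d': π[6]=0 (border '')
j=7 s[j]='d': π[7]=0 (border '')
j=8 s[j]='b': π[8]=0 (border '')
j=9 s[j]='e': π[9]=0 (border '')
j=10 s[j]='a': π[10]=0 (border '')
j=11 s[j]='a': π[11]=0 (border '')
j=12 s[j]='e': π[12]=0 (border '')
j=13 s[j]='d': π[13]=0 (border '')
j=14 s[j]='d': π[14]=0 (border '')
j=15 s[j]='c': π[15]=1 (border 'c')
j=16 s[j]='e': π[16]=2 (border 'ce')
j=17 s[j]='c': k: 2→0; π[17]=1 (border 'c')
j=18 s[j]='c': k: 1→0; π[18]=1 (border 'c')
j=19 s[j]='b': k: 1→0; π[19]=0 (border '')
j=20 s[j]='c': π[20]=1 (border 'c')
j=21 s[j]='d': k: 1→0; π[21]=0 (border '')
j=22 s[j]='a': π[22]=0 (border '')
j=23 s[j]='a': π[23]=0 (border '')
j=24 s[j]='d': π[24]=0 (border '')
j=25 s[j]='c': π[25]=1 (border 'c')
j=26 s[j]='b': k: 1→0; π[26]=0 (border '')
j=27 s[j]='d': π[27]=0 (border '')
j=28 s[j]='b': π[28]=0 (border '')
j=29 s[j]='a': π[29]=0 (border '')
j=30 s[j]='d': π[30]=0 (border '')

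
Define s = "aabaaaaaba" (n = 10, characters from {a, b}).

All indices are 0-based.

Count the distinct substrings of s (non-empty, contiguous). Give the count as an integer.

35

rank | idx | suffix
   0 |   9 | a
   1 |   3 | aaaaaba
   2 |   4 | aaaaba
   3 |   5 | aaaba
   4 |   6 | aaba
   5 |   0 | aabaaaaaba
   6 |   7 | aba
   7 |   1 | abaaaaaba
   8 |   8 | ba
   9 |   2 | baaaaaba

SA = [9, 3, 4, 5, 6, 0, 7, 1, 8, 2]
[i] adj suffixes → lcp
  [1] 9/3 → 1 ('a')
  [2] 3/4 → 4 ('aaaa')
  [3] 4/5 → 3 ('aaa')
  [4] 5/6 → 2 ('aa')
  [5] 6/0 → 4 ('aaba')
  [6] 0/7 → 1 ('a')
  [7] 7/1 → 3 ('aba')
  [8] 1/8 → 0 ('')
  [9] 8/2 → 2 ('ba')

n(n+1)/2 = 10·11/2 = 55
Σ LCP = 0 + 1 + 4 + 3 + 2 + 4 + 1 + 3 + 0 + 2 = 20
distinct = 55 − 20 = 35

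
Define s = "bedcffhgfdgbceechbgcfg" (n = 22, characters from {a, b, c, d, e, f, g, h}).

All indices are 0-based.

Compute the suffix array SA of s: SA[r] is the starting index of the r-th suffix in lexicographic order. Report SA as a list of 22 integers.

[11, 0, 17, 12, 3, 19, 15, 2, 9, 14, 1, 13, 8, 4, 20, 5, 21, 10, 18, 7, 16, 6]

rank | idx | suffix
   0 |  11 | bceechbgcfg
   1 |   0 | bedcffhgfdgbceechbgcfg
   2 |  17 | bgcfg
   3 |  12 | ceechbgcfg
   4 |   3 | cffhgfdgbceechbgcfg
   5 |  19 | cfg
   6 |  15 | chbgcfg
   7 |   2 | dcffhgfdgbceechbgcfg
   8 |   9 | dgbceechbgcfg
   9 |  14 | echbgcfg
  10 |   1 | edcffhgfdgbceechbgcfg
  11 |  13 | eechbgcfg
  12 |   8 | fdgbceechbgcfg
  13 |   4 | ffhgfdgbceechbgcfg
  14 |  20 | fg
  15 |   5 | fhgfdgbceechbgcfg
  16 |  21 | g
  17 |  10 | gbceechbgcfg
  18 |  18 | gcfg
  19 |   7 | gfdgbceechbgcfg
  20 |  16 | hbgcfg
  21 |   6 | hgfdgbceechbgcfg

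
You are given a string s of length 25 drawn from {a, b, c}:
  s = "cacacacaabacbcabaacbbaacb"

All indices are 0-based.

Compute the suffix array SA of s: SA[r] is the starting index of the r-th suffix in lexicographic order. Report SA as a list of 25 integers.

[7, 21, 16, 14, 8, 5, 3, 1, 22, 17, 10, 24, 20, 15, 9, 19, 12, 6, 13, 4, 2, 0, 23, 18, 11]

rank→(start, suffix):
  0 → (7, 'aabacbcabaacbbaacb')
  1 → (21, 'aacb')
  2 → (16, 'aacbbaacb')
  3 → (14, 'abaacbbaacb')
  4 → (8, 'abacbcabaacbbaacb')
  5 → (5, 'acaabacbcabaacbbaacb')
  6 → (3, 'acacaabacbcabaacbbaacb')
  7 → (1, 'acacacaabacbcabaacbbaacb')
  8 → (22, 'acb')
  9 → (17, 'acbbaacb')
  10 → (10, 'acbcabaacbbaacb')
  11 → (24, 'b')
  12 → (20, 'baacb')
  13 → (15, 'baacbbaacb')
  14 → (9, 'bacbcabaacbbaacb')
  15 → (19, 'bbaacb')
  16 → (12, 'bcabaacbbaacb')
  17 → (6, 'caabacbcabaacbbaacb')
  18 → (13, 'cabaacbbaacb')
  19 → (4, 'cacaabacbcabaacbbaacb')
  20 → (2, 'cacacaabacbcabaacbbaacb')
  21 → (0, 'cacacacaabacbcabaacbbaacb')
  22 → (23, 'cb')
  23 → (18, 'cbbaacb')
  24 → (11, 'cbcabaacbbaacb')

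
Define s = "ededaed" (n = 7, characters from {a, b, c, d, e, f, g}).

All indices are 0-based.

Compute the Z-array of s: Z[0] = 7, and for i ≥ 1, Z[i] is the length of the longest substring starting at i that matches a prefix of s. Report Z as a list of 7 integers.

Z[0]=7
i=1: fresh scan; Z[1]=0
i=2: fresh scan; Z[2]=2 scan→box=[2,4)
i=3: min(r-i=1, Z[1]=0)=0; Z[3]=0
i=4: fresh scan; Z[4]=0
i=5: fresh scan; Z[5]=2 scan→box=[5,7)
i=6: min(r-i=1, Z[1]=0)=0; Z[6]=0

[7, 0, 2, 0, 0, 2, 0]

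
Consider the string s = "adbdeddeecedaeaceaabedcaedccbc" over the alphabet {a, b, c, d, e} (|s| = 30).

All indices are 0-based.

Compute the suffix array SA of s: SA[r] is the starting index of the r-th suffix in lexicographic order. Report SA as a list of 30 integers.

rank→(start, suffix):
  0 → (17, 'aabedcaedccbc')
  1 → (18, 'abedcaedccbc')
  2 → (14, 'aceaabedcaedccbc')
  3 → (0, 'adbdeddeecedaeaceaabedcaedccbc')
  4 → (12, 'aeaceaabedcaedccbc')
  5 → (23, 'aedccbc')
  6 → (28, 'bc')
  7 → (2, 'bdeddeecedaeaceaabedcaedccbc')
  8 → (19, 'bedcaedccbc')
  9 → (29, 'c')
  10 → (22, 'caedccbc')
  11 → (27, 'cbc')
  12 → (26, 'ccbc')
  13 → (15, 'ceaabedcaedccbc')
  14 → (9, 'cedaeaceaabedcaedccbc')
  15 → (11, 'daeaceaabedcaedccbc')
  16 → (1, 'dbdeddeecedaeaceaabedcaedccbc')
  17 → (21, 'dcaedccbc')
  18 → (25, 'dccbc')
  19 → (5, 'ddeecedaeaceaabedcaedccbc')
  20 → (3, 'deddeecedaeaceaabedcaedccbc')
  21 → (6, 'deecedaeaceaabedcaedccbc')
  22 → (16, 'eaabedcaedccbc')
  23 → (13, 'eaceaabedcaedccbc')
  24 → (8, 'ecedaeaceaabedcaedccbc')
  25 → (10, 'edaeaceaabedcaedccbc')
  26 → (20, 'edcaedccbc')
  27 → (24, 'edccbc')
  28 → (4, 'eddeecedaeaceaabedcaedccbc')
  29 → (7, 'eecedaeaceaabedcaedccbc')

[17, 18, 14, 0, 12, 23, 28, 2, 19, 29, 22, 27, 26, 15, 9, 11, 1, 21, 25, 5, 3, 6, 16, 13, 8, 10, 20, 24, 4, 7]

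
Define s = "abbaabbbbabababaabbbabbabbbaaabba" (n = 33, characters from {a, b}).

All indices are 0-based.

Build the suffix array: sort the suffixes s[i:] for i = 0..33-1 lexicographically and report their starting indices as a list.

rank | idx | suffix
   0 |  32 | a
   1 |  27 | aaabba
   2 |  28 | aabba
   3 |  15 | aabbbabbabbbaaabba
   4 |   3 | aabbbbabababaabbbabbabbbaaabba
   5 |  13 | abaabbbabbabbbaaabba
   6 |  11 | ababaabbbabbabbbaaabba
   7 |   9 | abababaabbbabbabbbaaabba
   8 |  29 | abba
   9 |   0 | abbaabbbbabababaabbbabbabbbaaabba
  10 |  20 | abbabbbaaabba
  11 |  23 | abbbaaabba
  12 |  16 | abbbabbabbbaaabba
  13 |   4 | abbbbabababaabbbabbabbbaaabba
  14 |  31 | ba
  15 |  26 | baaabba
  16 |  14 | baabbbabbabbbaaabba
  17 |   2 | baabbbbabababaabbbabbabbbaaabba
  18 |  12 | babaabbbabbabbbaaabba
  19 |  10 | bababaabbbabbabbbaaabba
  20 |   8 | babababaabbbabbabbbaaabba
  21 |  19 | babbabbbaaabba
  22 |  22 | babbbaaabba
  23 |  30 | bba
  24 |  25 | bbaaabba
  25 |   1 | bbaabbbbabababaabbbabbabbbaaabba
  26 |   7 | bbabababaabbbabbabbbaaabba
  27 |  18 | bbabbabbbaaabba
  28 |  21 | bbabbbaaabba
  29 |  24 | bbbaaabba
  30 |   6 | bbbabababaabbbabbabbbaaabba
  31 |  17 | bbbabbabbbaaabba
  32 |   5 | bbbbabababaabbbabbabbbaaabba

[32, 27, 28, 15, 3, 13, 11, 9, 29, 0, 20, 23, 16, 4, 31, 26, 14, 2, 12, 10, 8, 19, 22, 30, 25, 1, 7, 18, 21, 24, 6, 17, 5]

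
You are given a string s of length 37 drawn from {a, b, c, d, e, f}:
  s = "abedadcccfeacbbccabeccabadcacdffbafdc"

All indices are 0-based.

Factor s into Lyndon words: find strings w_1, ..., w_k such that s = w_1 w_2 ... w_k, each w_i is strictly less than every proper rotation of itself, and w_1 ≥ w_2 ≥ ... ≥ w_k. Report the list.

["abedadcccfeacbbcc", "abecc", "abadcacdffbafdc"]

emit factor 1: 'abedadcccfeacbbcc' (i=0, period=17)
emit factor 2: 'abecc' (i=17, period=5)
emit factor 3: 'abadcacdffbafdc' (i=22, period=15)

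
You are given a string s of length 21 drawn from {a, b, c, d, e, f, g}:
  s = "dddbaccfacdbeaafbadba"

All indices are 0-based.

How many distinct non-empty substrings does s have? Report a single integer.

209

sorted suffixes:
  #0 SA[0]=20  'a'
  #1 SA[1]=13  'aafbadba'
  #2 SA[2]=4  'accfacdbeaafbadba'
  #3 SA[3]=8  'acdbeaafbadba'
  #4 SA[4]=17  'adba'
  #5 SA[5]=14  'afbadba'
  #6 SA[6]=19  'ba'
  #7 SA[7]=3  'baccfacdbeaafbadba'
  #8 SA[8]=16  'badba'
  #9 SA[9]=11  'beaafbadba'
  #10 SA[10]=5  'ccfacdbeaafbadba'
  #11 SA[11]=9  'cdbeaafbadba'
  #12 SA[12]=6  'cfacdbeaafbadba'
  #13 SA[13]=18  'dba'
  #14 SA[14]=2  'dbaccfacdbeaafbadba'
  #15 SA[15]=10  'dbeaafbadba'
  #16 SA[16]=1  'ddbaccfacdbeaafbadba'
  #17 SA[17]=0  'dddbaccfacdbeaafbadba'
  #18 SA[18]=12  'eaafbadba'
  #19 SA[19]=7  'facdbeaafbadba'
  #20 SA[20]=15  'fbadba'

SA = [20, 13, 4, 8, 17, 14, 19, 3, 16, 11, 5, 9, 6, 18, 2, 10, 1, 0, 12, 7, 15]
[i] adj suffixes → lcp
  [1] 20/13 → 1 ('a')
  [2] 13/4 → 1 ('a')
  [3] 4/8 → 2 ('ac')
  [4] 8/17 → 1 ('a')
  [5] 17/14 → 1 ('a')
  [6] 14/19 → 0 ('')
  [7] 19/3 → 2 ('ba')
  [8] 3/16 → 2 ('ba')
  [9] 16/11 → 1 ('b')
  [10] 11/5 → 0 ('')
  [11] 5/9 → 1 ('c')
  [12] 9/6 → 1 ('c')
  [13] 6/18 → 0 ('')
  [14] 18/2 → 3 ('dba')
  [15] 2/10 → 2 ('db')
  [16] 10/1 → 1 ('d')
  [17] 1/0 → 2 ('dd')
  [18] 0/12 → 0 ('')
  [19] 12/7 → 0 ('')
  [20] 7/15 → 1 ('f')

n(n+1)/2 = 21·22/2 = 231
Σ LCP = 0 + 1 + 1 + 2 + 1 + 1 + 0 + 2 + 2 + 1 + 0 + 1 + 1 + 0 + 3 + 2 + 1 + 2 + 0 + 0 + 1 = 22
distinct = 231 − 22 = 209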